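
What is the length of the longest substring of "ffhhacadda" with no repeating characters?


Input: "ffhhacadda"
Sliding window (track last position of each char):
  Position 0 ('f'): window [0,0] length 1 -- new best
  Position 1 ('f'): repeat (last at 0), move window start to 1
  Position 1 ('f'): window [1,1] length 1
  Position 2 ('h'): window [1,2] length 2 -- new best
  Position 3 ('h'): repeat (last at 2), move window start to 3
  Position 3 ('h'): window [3,3] length 1
  Position 4 ('a'): window [3,4] length 2
  Position 5 ('c'): window [3,5] length 3 -- new best
  Position 6 ('a'): repeat (last at 4), move window start to 5
  Position 6 ('a'): window [5,6] length 2
  Position 7 ('d'): window [5,7] length 3
  Position 8 ('d'): repeat (last at 7), move window start to 8
  Position 8 ('d'): window [8,8] length 1
  Position 9 ('a'): window [8,9] length 2
Longest substring with no repeats: "hac" with length 3

3


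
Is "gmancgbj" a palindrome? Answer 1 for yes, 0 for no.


Input: gmancgbj
Reversed: jbgcnamg
  Compare pos 0 ('g') with pos 7 ('j'): MISMATCH
  Compare pos 1 ('m') with pos 6 ('b'): MISMATCH
  Compare pos 2 ('a') with pos 5 ('g'): MISMATCH
  Compare pos 3 ('n') with pos 4 ('c'): MISMATCH
Result: not a palindrome

0


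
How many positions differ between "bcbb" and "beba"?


Comparing "bcbb" and "beba" position by position:
  Position 0: 'b' vs 'b' => same
  Position 1: 'c' vs 'e' => DIFFER
  Position 2: 'b' vs 'b' => same
  Position 3: 'b' vs 'a' => DIFFER
Positions that differ: 2

2


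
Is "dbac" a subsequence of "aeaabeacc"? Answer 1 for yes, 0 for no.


Check if "dbac" is a subsequence of "aeaabeacc"
Greedy scan:
  Position 0 ('a'): no match needed
  Position 1 ('e'): no match needed
  Position 2 ('a'): no match needed
  Position 3 ('a'): no match needed
  Position 4 ('b'): no match needed
  Position 5 ('e'): no match needed
  Position 6 ('a'): no match needed
  Position 7 ('c'): no match needed
  Position 8 ('c'): no match needed
Only matched 0/4 characters => not a subsequence

0


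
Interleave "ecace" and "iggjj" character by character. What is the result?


Interleaving "ecace" and "iggjj":
  Position 0: 'e' from first, 'i' from second => "ei"
  Position 1: 'c' from first, 'g' from second => "cg"
  Position 2: 'a' from first, 'g' from second => "ag"
  Position 3: 'c' from first, 'j' from second => "cj"
  Position 4: 'e' from first, 'j' from second => "ej"
Result: eicgagcjej

eicgagcjej


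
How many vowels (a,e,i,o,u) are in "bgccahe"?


Input: bgccahe
Checking each character:
  'b' at position 0: consonant
  'g' at position 1: consonant
  'c' at position 2: consonant
  'c' at position 3: consonant
  'a' at position 4: vowel (running total: 1)
  'h' at position 5: consonant
  'e' at position 6: vowel (running total: 2)
Total vowels: 2

2


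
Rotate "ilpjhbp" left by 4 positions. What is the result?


Input: "ilpjhbp", rotate left by 4
First 4 characters: "ilpj"
Remaining characters: "hbp"
Concatenate remaining + first: "hbp" + "ilpj" = "hbpilpj"

hbpilpj


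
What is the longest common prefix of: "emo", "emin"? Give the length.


Words: emo, emin
  Position 0: all 'e' => match
  Position 1: all 'm' => match
  Position 2: ('o', 'i') => mismatch, stop
LCP = "em" (length 2)

2


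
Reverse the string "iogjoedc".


Input: iogjoedc
Reading characters right to left:
  Position 7: 'c'
  Position 6: 'd'
  Position 5: 'e'
  Position 4: 'o'
  Position 3: 'j'
  Position 2: 'g'
  Position 1: 'o'
  Position 0: 'i'
Reversed: cdeojgoi

cdeojgoi


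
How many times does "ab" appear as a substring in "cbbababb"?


Searching for "ab" in "cbbababb"
Scanning each position:
  Position 0: "cb" => no
  Position 1: "bb" => no
  Position 2: "ba" => no
  Position 3: "ab" => MATCH
  Position 4: "ba" => no
  Position 5: "ab" => MATCH
  Position 6: "bb" => no
Total occurrences: 2

2


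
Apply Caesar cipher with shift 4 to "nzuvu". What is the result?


Caesar cipher: shift "nzuvu" by 4
  'n' (pos 13) + 4 = pos 17 = 'r'
  'z' (pos 25) + 4 = pos 3 = 'd'
  'u' (pos 20) + 4 = pos 24 = 'y'
  'v' (pos 21) + 4 = pos 25 = 'z'
  'u' (pos 20) + 4 = pos 24 = 'y'
Result: rdyzy

rdyzy


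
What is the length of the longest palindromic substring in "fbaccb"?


Input: "fbaccb"
Checking substrings for palindromes:
  [3:5] "cc" (len 2) => palindrome
Longest palindromic substring: "cc" with length 2

2


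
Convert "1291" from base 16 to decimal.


Input: "1291" in base 16
Positional expansion:
  Digit '1' (value 1) x 16^3 = 4096
  Digit '2' (value 2) x 16^2 = 512
  Digit '9' (value 9) x 16^1 = 144
  Digit '1' (value 1) x 16^0 = 1
Sum = 4753

4753


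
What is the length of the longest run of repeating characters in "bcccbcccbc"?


Input: "bcccbcccbc"
Scanning for longest run:
  Position 1 ('c'): new char, reset run to 1
  Position 2 ('c'): continues run of 'c', length=2
  Position 3 ('c'): continues run of 'c', length=3
  Position 4 ('b'): new char, reset run to 1
  Position 5 ('c'): new char, reset run to 1
  Position 6 ('c'): continues run of 'c', length=2
  Position 7 ('c'): continues run of 'c', length=3
  Position 8 ('b'): new char, reset run to 1
  Position 9 ('c'): new char, reset run to 1
Longest run: 'c' with length 3

3


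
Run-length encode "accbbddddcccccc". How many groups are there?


Input: accbbddddcccccc
Scanning for consecutive runs:
  Group 1: 'a' x 1 (positions 0-0)
  Group 2: 'c' x 2 (positions 1-2)
  Group 3: 'b' x 2 (positions 3-4)
  Group 4: 'd' x 4 (positions 5-8)
  Group 5: 'c' x 6 (positions 9-14)
Total groups: 5

5


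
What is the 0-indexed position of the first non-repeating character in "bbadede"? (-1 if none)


Input: bbadede
Character frequencies:
  'a': 1
  'b': 2
  'd': 2
  'e': 2
Scanning left to right for freq == 1:
  Position 0 ('b'): freq=2, skip
  Position 1 ('b'): freq=2, skip
  Position 2 ('a'): unique! => answer = 2

2


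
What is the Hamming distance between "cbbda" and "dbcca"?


Comparing "cbbda" and "dbcca" position by position:
  Position 0: 'c' vs 'd' => differ
  Position 1: 'b' vs 'b' => same
  Position 2: 'b' vs 'c' => differ
  Position 3: 'd' vs 'c' => differ
  Position 4: 'a' vs 'a' => same
Total differences (Hamming distance): 3

3


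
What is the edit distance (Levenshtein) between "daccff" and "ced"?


Computing edit distance: "daccff" -> "ced"
DP table:
           c    e    d
      0    1    2    3
  d   1    1    2    2
  a   2    2    2    3
  c   3    2    3    3
  c   4    3    3    4
  f   5    4    4    4
  f   6    5    5    5
Edit distance = dp[6][3] = 5

5


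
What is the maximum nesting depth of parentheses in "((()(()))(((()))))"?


Input: "((()(()))(((()))))"
Tracking depth:
  Position 0 '(': depth becomes 1
  Position 1 '(': depth becomes 2
  Position 2 '(': depth becomes 3
  Position 3 ')': depth becomes 2
  Position 4 '(': depth becomes 3
  Position 5 '(': depth becomes 4
  Position 6 ')': depth becomes 3
  Position 7 ')': depth becomes 2
  Position 8 ')': depth becomes 1
  Position 9 '(': depth becomes 2
  Position 10 '(': depth becomes 3
  Position 11 '(': depth becomes 4
  Position 12 '(': depth becomes 5
  Position 13 ')': depth becomes 4
  Position 14 ')': depth becomes 3
  Position 15 ')': depth becomes 2
  Position 16 ')': depth becomes 1
  Position 17 ')': depth becomes 0
Maximum depth reached: 5

5


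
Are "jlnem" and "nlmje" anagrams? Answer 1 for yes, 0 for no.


Strings: "jlnem", "nlmje"
Sorted first:  ejlmn
Sorted second: ejlmn
Sorted forms match => anagrams

1


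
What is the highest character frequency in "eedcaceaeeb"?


Input: eedcaceaeeb
Character counts:
  'a': 2
  'b': 1
  'c': 2
  'd': 1
  'e': 5
Maximum frequency: 5

5


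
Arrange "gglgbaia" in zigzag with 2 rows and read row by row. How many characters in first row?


Zigzag "gglgbaia" into 2 rows:
Placing characters:
  'g' => row 0
  'g' => row 1
  'l' => row 0
  'g' => row 1
  'b' => row 0
  'a' => row 1
  'i' => row 0
  'a' => row 1
Rows:
  Row 0: "glbi"
  Row 1: "ggaa"
First row length: 4

4


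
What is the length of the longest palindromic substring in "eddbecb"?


Input: "eddbecb"
Checking substrings for palindromes:
  [1:3] "dd" (len 2) => palindrome
Longest palindromic substring: "dd" with length 2

2


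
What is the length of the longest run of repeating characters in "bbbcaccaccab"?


Input: "bbbcaccaccab"
Scanning for longest run:
  Position 1 ('b'): continues run of 'b', length=2
  Position 2 ('b'): continues run of 'b', length=3
  Position 3 ('c'): new char, reset run to 1
  Position 4 ('a'): new char, reset run to 1
  Position 5 ('c'): new char, reset run to 1
  Position 6 ('c'): continues run of 'c', length=2
  Position 7 ('a'): new char, reset run to 1
  Position 8 ('c'): new char, reset run to 1
  Position 9 ('c'): continues run of 'c', length=2
  Position 10 ('a'): new char, reset run to 1
  Position 11 ('b'): new char, reset run to 1
Longest run: 'b' with length 3

3


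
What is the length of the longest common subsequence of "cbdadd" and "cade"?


LCS of "cbdadd" and "cade"
DP table:
           c    a    d    e
      0    0    0    0    0
  c   0    1    1    1    1
  b   0    1    1    1    1
  d   0    1    1    2    2
  a   0    1    2    2    2
  d   0    1    2    3    3
  d   0    1    2    3    3
LCS length = dp[6][4] = 3

3


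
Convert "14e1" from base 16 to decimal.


Input: "14e1" in base 16
Positional expansion:
  Digit '1' (value 1) x 16^3 = 4096
  Digit '4' (value 4) x 16^2 = 1024
  Digit 'e' (value 14) x 16^1 = 224
  Digit '1' (value 1) x 16^0 = 1
Sum = 5345

5345


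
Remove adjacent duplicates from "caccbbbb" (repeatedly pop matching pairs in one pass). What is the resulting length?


Input: caccbbbb
Stack-based adjacent duplicate removal:
  Read 'c': push. Stack: c
  Read 'a': push. Stack: ca
  Read 'c': push. Stack: cac
  Read 'c': matches stack top 'c' => pop. Stack: ca
  Read 'b': push. Stack: cab
  Read 'b': matches stack top 'b' => pop. Stack: ca
  Read 'b': push. Stack: cab
  Read 'b': matches stack top 'b' => pop. Stack: ca
Final stack: "ca" (length 2)

2


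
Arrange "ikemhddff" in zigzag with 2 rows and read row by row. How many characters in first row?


Zigzag "ikemhddff" into 2 rows:
Placing characters:
  'i' => row 0
  'k' => row 1
  'e' => row 0
  'm' => row 1
  'h' => row 0
  'd' => row 1
  'd' => row 0
  'f' => row 1
  'f' => row 0
Rows:
  Row 0: "iehdf"
  Row 1: "kmdf"
First row length: 5

5


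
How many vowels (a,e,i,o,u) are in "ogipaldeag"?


Input: ogipaldeag
Checking each character:
  'o' at position 0: vowel (running total: 1)
  'g' at position 1: consonant
  'i' at position 2: vowel (running total: 2)
  'p' at position 3: consonant
  'a' at position 4: vowel (running total: 3)
  'l' at position 5: consonant
  'd' at position 6: consonant
  'e' at position 7: vowel (running total: 4)
  'a' at position 8: vowel (running total: 5)
  'g' at position 9: consonant
Total vowels: 5

5


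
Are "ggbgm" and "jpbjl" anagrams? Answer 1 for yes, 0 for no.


Strings: "ggbgm", "jpbjl"
Sorted first:  bgggm
Sorted second: bjjlp
Differ at position 1: 'g' vs 'j' => not anagrams

0


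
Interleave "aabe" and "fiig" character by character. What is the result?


Interleaving "aabe" and "fiig":
  Position 0: 'a' from first, 'f' from second => "af"
  Position 1: 'a' from first, 'i' from second => "ai"
  Position 2: 'b' from first, 'i' from second => "bi"
  Position 3: 'e' from first, 'g' from second => "eg"
Result: afaibieg

afaibieg


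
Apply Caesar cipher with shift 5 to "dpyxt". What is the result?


Caesar cipher: shift "dpyxt" by 5
  'd' (pos 3) + 5 = pos 8 = 'i'
  'p' (pos 15) + 5 = pos 20 = 'u'
  'y' (pos 24) + 5 = pos 3 = 'd'
  'x' (pos 23) + 5 = pos 2 = 'c'
  't' (pos 19) + 5 = pos 24 = 'y'
Result: iudcy

iudcy


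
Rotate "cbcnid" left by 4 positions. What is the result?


Input: "cbcnid", rotate left by 4
First 4 characters: "cbcn"
Remaining characters: "id"
Concatenate remaining + first: "id" + "cbcn" = "idcbcn"

idcbcn


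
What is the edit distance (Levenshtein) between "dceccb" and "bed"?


Computing edit distance: "dceccb" -> "bed"
DP table:
           b    e    d
      0    1    2    3
  d   1    1    2    2
  c   2    2    2    3
  e   3    3    2    3
  c   4    4    3    3
  c   5    5    4    4
  b   6    5    5    5
Edit distance = dp[6][3] = 5

5


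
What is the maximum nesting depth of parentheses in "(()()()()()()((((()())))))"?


Input: "(()()()()()()((((()())))))"
Tracking depth:
  Position 0 '(': depth becomes 1
  Position 1 '(': depth becomes 2
  Position 2 ')': depth becomes 1
  Position 3 '(': depth becomes 2
  Position 4 ')': depth becomes 1
  Position 5 '(': depth becomes 2
  Position 6 ')': depth becomes 1
  Position 7 '(': depth becomes 2
  Position 8 ')': depth becomes 1
  Position 9 '(': depth becomes 2
  Position 10 ')': depth becomes 1
  Position 11 '(': depth becomes 2
  Position 12 ')': depth becomes 1
  Position 13 '(': depth becomes 2
  Position 14 '(': depth becomes 3
  Position 15 '(': depth becomes 4
  Position 16 '(': depth becomes 5
  Position 17 '(': depth becomes 6
  Position 18 ')': depth becomes 5
  Position 19 '(': depth becomes 6
  Position 20 ')': depth becomes 5
  Position 21 ')': depth becomes 4
  Position 22 ')': depth becomes 3
  Position 23 ')': depth becomes 2
  Position 24 ')': depth becomes 1
  Position 25 ')': depth becomes 0
Maximum depth reached: 6

6


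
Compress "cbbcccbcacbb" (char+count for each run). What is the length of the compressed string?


Input: cbbcccbcacbb
Runs:
  'c' x 1 => "c1"
  'b' x 2 => "b2"
  'c' x 3 => "c3"
  'b' x 1 => "b1"
  'c' x 1 => "c1"
  'a' x 1 => "a1"
  'c' x 1 => "c1"
  'b' x 2 => "b2"
Compressed: "c1b2c3b1c1a1c1b2"
Compressed length: 16

16


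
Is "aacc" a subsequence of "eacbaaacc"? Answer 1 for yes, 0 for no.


Check if "aacc" is a subsequence of "eacbaaacc"
Greedy scan:
  Position 0 ('e'): no match needed
  Position 1 ('a'): matches sub[0] = 'a'
  Position 2 ('c'): no match needed
  Position 3 ('b'): no match needed
  Position 4 ('a'): matches sub[1] = 'a'
  Position 5 ('a'): no match needed
  Position 6 ('a'): no match needed
  Position 7 ('c'): matches sub[2] = 'c'
  Position 8 ('c'): matches sub[3] = 'c'
All 4 characters matched => is a subsequence

1


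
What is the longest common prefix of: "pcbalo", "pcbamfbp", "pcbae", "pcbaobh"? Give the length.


Words: pcbalo, pcbamfbp, pcbae, pcbaobh
  Position 0: all 'p' => match
  Position 1: all 'c' => match
  Position 2: all 'b' => match
  Position 3: all 'a' => match
  Position 4: ('l', 'm', 'e', 'o') => mismatch, stop
LCP = "pcba" (length 4)

4


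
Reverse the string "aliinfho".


Input: aliinfho
Reading characters right to left:
  Position 7: 'o'
  Position 6: 'h'
  Position 5: 'f'
  Position 4: 'n'
  Position 3: 'i'
  Position 2: 'i'
  Position 1: 'l'
  Position 0: 'a'
Reversed: ohfniila

ohfniila


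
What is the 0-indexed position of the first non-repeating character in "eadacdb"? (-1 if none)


Input: eadacdb
Character frequencies:
  'a': 2
  'b': 1
  'c': 1
  'd': 2
  'e': 1
Scanning left to right for freq == 1:
  Position 0 ('e'): unique! => answer = 0

0


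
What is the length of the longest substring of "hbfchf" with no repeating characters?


Input: "hbfchf"
Sliding window (track last position of each char):
  Position 0 ('h'): window [0,0] length 1 -- new best
  Position 1 ('b'): window [0,1] length 2 -- new best
  Position 2 ('f'): window [0,2] length 3 -- new best
  Position 3 ('c'): window [0,3] length 4 -- new best
  Position 4 ('h'): repeat (last at 0), move window start to 1
  Position 4 ('h'): window [1,4] length 4
  Position 5 ('f'): repeat (last at 2), move window start to 3
  Position 5 ('f'): window [3,5] length 3
Longest substring with no repeats: "hbfc" with length 4

4


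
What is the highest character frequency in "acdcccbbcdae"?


Input: acdcccbbcdae
Character counts:
  'a': 2
  'b': 2
  'c': 5
  'd': 2
  'e': 1
Maximum frequency: 5

5


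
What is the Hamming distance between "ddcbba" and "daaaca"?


Comparing "ddcbba" and "daaaca" position by position:
  Position 0: 'd' vs 'd' => same
  Position 1: 'd' vs 'a' => differ
  Position 2: 'c' vs 'a' => differ
  Position 3: 'b' vs 'a' => differ
  Position 4: 'b' vs 'c' => differ
  Position 5: 'a' vs 'a' => same
Total differences (Hamming distance): 4

4


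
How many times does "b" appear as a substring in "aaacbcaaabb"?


Searching for "b" in "aaacbcaaabb"
Scanning each position:
  Position 0: "a" => no
  Position 1: "a" => no
  Position 2: "a" => no
  Position 3: "c" => no
  Position 4: "b" => MATCH
  Position 5: "c" => no
  Position 6: "a" => no
  Position 7: "a" => no
  Position 8: "a" => no
  Position 9: "b" => MATCH
  Position 10: "b" => MATCH
Total occurrences: 3

3


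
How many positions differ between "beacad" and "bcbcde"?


Comparing "beacad" and "bcbcde" position by position:
  Position 0: 'b' vs 'b' => same
  Position 1: 'e' vs 'c' => DIFFER
  Position 2: 'a' vs 'b' => DIFFER
  Position 3: 'c' vs 'c' => same
  Position 4: 'a' vs 'd' => DIFFER
  Position 5: 'd' vs 'e' => DIFFER
Positions that differ: 4

4


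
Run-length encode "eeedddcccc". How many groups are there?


Input: eeedddcccc
Scanning for consecutive runs:
  Group 1: 'e' x 3 (positions 0-2)
  Group 2: 'd' x 3 (positions 3-5)
  Group 3: 'c' x 4 (positions 6-9)
Total groups: 3

3


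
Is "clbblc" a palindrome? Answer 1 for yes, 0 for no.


Input: clbblc
Reversed: clbblc
  Compare pos 0 ('c') with pos 5 ('c'): match
  Compare pos 1 ('l') with pos 4 ('l'): match
  Compare pos 2 ('b') with pos 3 ('b'): match
Result: palindrome

1


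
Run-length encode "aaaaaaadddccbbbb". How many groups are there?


Input: aaaaaaadddccbbbb
Scanning for consecutive runs:
  Group 1: 'a' x 7 (positions 0-6)
  Group 2: 'd' x 3 (positions 7-9)
  Group 3: 'c' x 2 (positions 10-11)
  Group 4: 'b' x 4 (positions 12-15)
Total groups: 4

4


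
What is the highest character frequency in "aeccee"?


Input: aeccee
Character counts:
  'a': 1
  'c': 2
  'e': 3
Maximum frequency: 3

3


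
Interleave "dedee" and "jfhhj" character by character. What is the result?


Interleaving "dedee" and "jfhhj":
  Position 0: 'd' from first, 'j' from second => "dj"
  Position 1: 'e' from first, 'f' from second => "ef"
  Position 2: 'd' from first, 'h' from second => "dh"
  Position 3: 'e' from first, 'h' from second => "eh"
  Position 4: 'e' from first, 'j' from second => "ej"
Result: djefdhehej

djefdhehej


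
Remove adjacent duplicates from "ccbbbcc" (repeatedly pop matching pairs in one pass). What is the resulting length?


Input: ccbbbcc
Stack-based adjacent duplicate removal:
  Read 'c': push. Stack: c
  Read 'c': matches stack top 'c' => pop. Stack: (empty)
  Read 'b': push. Stack: b
  Read 'b': matches stack top 'b' => pop. Stack: (empty)
  Read 'b': push. Stack: b
  Read 'c': push. Stack: bc
  Read 'c': matches stack top 'c' => pop. Stack: b
Final stack: "b" (length 1)

1


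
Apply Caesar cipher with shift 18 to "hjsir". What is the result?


Caesar cipher: shift "hjsir" by 18
  'h' (pos 7) + 18 = pos 25 = 'z'
  'j' (pos 9) + 18 = pos 1 = 'b'
  's' (pos 18) + 18 = pos 10 = 'k'
  'i' (pos 8) + 18 = pos 0 = 'a'
  'r' (pos 17) + 18 = pos 9 = 'j'
Result: zbkaj

zbkaj


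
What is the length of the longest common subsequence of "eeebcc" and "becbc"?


LCS of "eeebcc" and "becbc"
DP table:
           b    e    c    b    c
      0    0    0    0    0    0
  e   0    0    1    1    1    1
  e   0    0    1    1    1    1
  e   0    0    1    1    1    1
  b   0    1    1    1    2    2
  c   0    1    1    2    2    3
  c   0    1    1    2    2    3
LCS length = dp[6][5] = 3

3


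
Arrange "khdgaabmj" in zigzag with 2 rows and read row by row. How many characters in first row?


Zigzag "khdgaabmj" into 2 rows:
Placing characters:
  'k' => row 0
  'h' => row 1
  'd' => row 0
  'g' => row 1
  'a' => row 0
  'a' => row 1
  'b' => row 0
  'm' => row 1
  'j' => row 0
Rows:
  Row 0: "kdabj"
  Row 1: "hgam"
First row length: 5

5


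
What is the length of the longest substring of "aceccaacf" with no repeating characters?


Input: "aceccaacf"
Sliding window (track last position of each char):
  Position 0 ('a'): window [0,0] length 1 -- new best
  Position 1 ('c'): window [0,1] length 2 -- new best
  Position 2 ('e'): window [0,2] length 3 -- new best
  Position 3 ('c'): repeat (last at 1), move window start to 2
  Position 3 ('c'): window [2,3] length 2
  Position 4 ('c'): repeat (last at 3), move window start to 4
  Position 4 ('c'): window [4,4] length 1
  Position 5 ('a'): window [4,5] length 2
  Position 6 ('a'): repeat (last at 5), move window start to 6
  Position 6 ('a'): window [6,6] length 1
  Position 7 ('c'): window [6,7] length 2
  Position 8 ('f'): window [6,8] length 3
Longest substring with no repeats: "ace" with length 3

3


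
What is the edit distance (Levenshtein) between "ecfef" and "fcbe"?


Computing edit distance: "ecfef" -> "fcbe"
DP table:
           f    c    b    e
      0    1    2    3    4
  e   1    1    2    3    3
  c   2    2    1    2    3
  f   3    2    2    2    3
  e   4    3    3    3    2
  f   5    4    4    4    3
Edit distance = dp[5][4] = 3

3


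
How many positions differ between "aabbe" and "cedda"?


Comparing "aabbe" and "cedda" position by position:
  Position 0: 'a' vs 'c' => DIFFER
  Position 1: 'a' vs 'e' => DIFFER
  Position 2: 'b' vs 'd' => DIFFER
  Position 3: 'b' vs 'd' => DIFFER
  Position 4: 'e' vs 'a' => DIFFER
Positions that differ: 5

5


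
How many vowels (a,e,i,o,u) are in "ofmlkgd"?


Input: ofmlkgd
Checking each character:
  'o' at position 0: vowel (running total: 1)
  'f' at position 1: consonant
  'm' at position 2: consonant
  'l' at position 3: consonant
  'k' at position 4: consonant
  'g' at position 5: consonant
  'd' at position 6: consonant
Total vowels: 1

1


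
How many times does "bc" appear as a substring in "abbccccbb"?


Searching for "bc" in "abbccccbb"
Scanning each position:
  Position 0: "ab" => no
  Position 1: "bb" => no
  Position 2: "bc" => MATCH
  Position 3: "cc" => no
  Position 4: "cc" => no
  Position 5: "cc" => no
  Position 6: "cb" => no
  Position 7: "bb" => no
Total occurrences: 1

1


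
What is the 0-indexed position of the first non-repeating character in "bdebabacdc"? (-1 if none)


Input: bdebabacdc
Character frequencies:
  'a': 2
  'b': 3
  'c': 2
  'd': 2
  'e': 1
Scanning left to right for freq == 1:
  Position 0 ('b'): freq=3, skip
  Position 1 ('d'): freq=2, skip
  Position 2 ('e'): unique! => answer = 2

2


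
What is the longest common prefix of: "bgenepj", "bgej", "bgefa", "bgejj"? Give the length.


Words: bgenepj, bgej, bgefa, bgejj
  Position 0: all 'b' => match
  Position 1: all 'g' => match
  Position 2: all 'e' => match
  Position 3: ('n', 'j', 'f', 'j') => mismatch, stop
LCP = "bge" (length 3)

3


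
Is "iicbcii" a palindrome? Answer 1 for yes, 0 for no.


Input: iicbcii
Reversed: iicbcii
  Compare pos 0 ('i') with pos 6 ('i'): match
  Compare pos 1 ('i') with pos 5 ('i'): match
  Compare pos 2 ('c') with pos 4 ('c'): match
Result: palindrome

1


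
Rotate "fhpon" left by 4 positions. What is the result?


Input: "fhpon", rotate left by 4
First 4 characters: "fhpo"
Remaining characters: "n"
Concatenate remaining + first: "n" + "fhpo" = "nfhpo"

nfhpo


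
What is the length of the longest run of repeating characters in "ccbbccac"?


Input: "ccbbccac"
Scanning for longest run:
  Position 1 ('c'): continues run of 'c', length=2
  Position 2 ('b'): new char, reset run to 1
  Position 3 ('b'): continues run of 'b', length=2
  Position 4 ('c'): new char, reset run to 1
  Position 5 ('c'): continues run of 'c', length=2
  Position 6 ('a'): new char, reset run to 1
  Position 7 ('c'): new char, reset run to 1
Longest run: 'c' with length 2

2


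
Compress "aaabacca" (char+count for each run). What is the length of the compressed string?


Input: aaabacca
Runs:
  'a' x 3 => "a3"
  'b' x 1 => "b1"
  'a' x 1 => "a1"
  'c' x 2 => "c2"
  'a' x 1 => "a1"
Compressed: "a3b1a1c2a1"
Compressed length: 10

10


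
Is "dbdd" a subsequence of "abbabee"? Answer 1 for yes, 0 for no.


Check if "dbdd" is a subsequence of "abbabee"
Greedy scan:
  Position 0 ('a'): no match needed
  Position 1 ('b'): no match needed
  Position 2 ('b'): no match needed
  Position 3 ('a'): no match needed
  Position 4 ('b'): no match needed
  Position 5 ('e'): no match needed
  Position 6 ('e'): no match needed
Only matched 0/4 characters => not a subsequence

0


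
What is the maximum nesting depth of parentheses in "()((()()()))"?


Input: "()((()()()))"
Tracking depth:
  Position 0 '(': depth becomes 1
  Position 1 ')': depth becomes 0
  Position 2 '(': depth becomes 1
  Position 3 '(': depth becomes 2
  Position 4 '(': depth becomes 3
  Position 5 ')': depth becomes 2
  Position 6 '(': depth becomes 3
  Position 7 ')': depth becomes 2
  Position 8 '(': depth becomes 3
  Position 9 ')': depth becomes 2
  Position 10 ')': depth becomes 1
  Position 11 ')': depth becomes 0
Maximum depth reached: 3

3


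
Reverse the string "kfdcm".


Input: kfdcm
Reading characters right to left:
  Position 4: 'm'
  Position 3: 'c'
  Position 2: 'd'
  Position 1: 'f'
  Position 0: 'k'
Reversed: mcdfk

mcdfk


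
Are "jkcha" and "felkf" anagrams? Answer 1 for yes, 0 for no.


Strings: "jkcha", "felkf"
Sorted first:  achjk
Sorted second: effkl
Differ at position 0: 'a' vs 'e' => not anagrams

0


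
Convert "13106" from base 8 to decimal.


Input: "13106" in base 8
Positional expansion:
  Digit '1' (value 1) x 8^4 = 4096
  Digit '3' (value 3) x 8^3 = 1536
  Digit '1' (value 1) x 8^2 = 64
  Digit '0' (value 0) x 8^1 = 0
  Digit '6' (value 6) x 8^0 = 6
Sum = 5702

5702


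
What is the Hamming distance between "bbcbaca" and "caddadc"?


Comparing "bbcbaca" and "caddadc" position by position:
  Position 0: 'b' vs 'c' => differ
  Position 1: 'b' vs 'a' => differ
  Position 2: 'c' vs 'd' => differ
  Position 3: 'b' vs 'd' => differ
  Position 4: 'a' vs 'a' => same
  Position 5: 'c' vs 'd' => differ
  Position 6: 'a' vs 'c' => differ
Total differences (Hamming distance): 6

6


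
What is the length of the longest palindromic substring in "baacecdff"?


Input: "baacecdff"
Checking substrings for palindromes:
  [3:6] "cec" (len 3) => palindrome
  [1:3] "aa" (len 2) => palindrome
  [7:9] "ff" (len 2) => palindrome
Longest palindromic substring: "cec" with length 3

3


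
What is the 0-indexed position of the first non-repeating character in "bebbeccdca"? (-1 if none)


Input: bebbeccdca
Character frequencies:
  'a': 1
  'b': 3
  'c': 3
  'd': 1
  'e': 2
Scanning left to right for freq == 1:
  Position 0 ('b'): freq=3, skip
  Position 1 ('e'): freq=2, skip
  Position 2 ('b'): freq=3, skip
  Position 3 ('b'): freq=3, skip
  Position 4 ('e'): freq=2, skip
  Position 5 ('c'): freq=3, skip
  Position 6 ('c'): freq=3, skip
  Position 7 ('d'): unique! => answer = 7

7


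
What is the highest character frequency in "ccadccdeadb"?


Input: ccadccdeadb
Character counts:
  'a': 2
  'b': 1
  'c': 4
  'd': 3
  'e': 1
Maximum frequency: 4

4


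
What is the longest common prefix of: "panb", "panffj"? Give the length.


Words: panb, panffj
  Position 0: all 'p' => match
  Position 1: all 'a' => match
  Position 2: all 'n' => match
  Position 3: ('b', 'f') => mismatch, stop
LCP = "pan" (length 3)

3


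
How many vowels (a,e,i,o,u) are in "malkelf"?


Input: malkelf
Checking each character:
  'm' at position 0: consonant
  'a' at position 1: vowel (running total: 1)
  'l' at position 2: consonant
  'k' at position 3: consonant
  'e' at position 4: vowel (running total: 2)
  'l' at position 5: consonant
  'f' at position 6: consonant
Total vowels: 2

2


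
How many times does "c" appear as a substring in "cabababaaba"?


Searching for "c" in "cabababaaba"
Scanning each position:
  Position 0: "c" => MATCH
  Position 1: "a" => no
  Position 2: "b" => no
  Position 3: "a" => no
  Position 4: "b" => no
  Position 5: "a" => no
  Position 6: "b" => no
  Position 7: "a" => no
  Position 8: "a" => no
  Position 9: "b" => no
  Position 10: "a" => no
Total occurrences: 1

1


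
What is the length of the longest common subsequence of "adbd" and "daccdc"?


LCS of "adbd" and "daccdc"
DP table:
           d    a    c    c    d    c
      0    0    0    0    0    0    0
  a   0    0    1    1    1    1    1
  d   0    1    1    1    1    2    2
  b   0    1    1    1    1    2    2
  d   0    1    1    1    1    2    2
LCS length = dp[4][6] = 2

2


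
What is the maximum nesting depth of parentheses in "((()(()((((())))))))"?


Input: "((()(()((((())))))))"
Tracking depth:
  Position 0 '(': depth becomes 1
  Position 1 '(': depth becomes 2
  Position 2 '(': depth becomes 3
  Position 3 ')': depth becomes 2
  Position 4 '(': depth becomes 3
  Position 5 '(': depth becomes 4
  Position 6 ')': depth becomes 3
  Position 7 '(': depth becomes 4
  Position 8 '(': depth becomes 5
  Position 9 '(': depth becomes 6
  Position 10 '(': depth becomes 7
  Position 11 '(': depth becomes 8
  Position 12 ')': depth becomes 7
  Position 13 ')': depth becomes 6
  Position 14 ')': depth becomes 5
  Position 15 ')': depth becomes 4
  Position 16 ')': depth becomes 3
  Position 17 ')': depth becomes 2
  Position 18 ')': depth becomes 1
  Position 19 ')': depth becomes 0
Maximum depth reached: 8

8


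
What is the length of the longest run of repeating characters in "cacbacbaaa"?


Input: "cacbacbaaa"
Scanning for longest run:
  Position 1 ('a'): new char, reset run to 1
  Position 2 ('c'): new char, reset run to 1
  Position 3 ('b'): new char, reset run to 1
  Position 4 ('a'): new char, reset run to 1
  Position 5 ('c'): new char, reset run to 1
  Position 6 ('b'): new char, reset run to 1
  Position 7 ('a'): new char, reset run to 1
  Position 8 ('a'): continues run of 'a', length=2
  Position 9 ('a'): continues run of 'a', length=3
Longest run: 'a' with length 3

3


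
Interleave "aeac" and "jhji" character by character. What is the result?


Interleaving "aeac" and "jhji":
  Position 0: 'a' from first, 'j' from second => "aj"
  Position 1: 'e' from first, 'h' from second => "eh"
  Position 2: 'a' from first, 'j' from second => "aj"
  Position 3: 'c' from first, 'i' from second => "ci"
Result: ajehajci

ajehajci


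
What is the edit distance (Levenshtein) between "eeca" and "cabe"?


Computing edit distance: "eeca" -> "cabe"
DP table:
           c    a    b    e
      0    1    2    3    4
  e   1    1    2    3    3
  e   2    2    2    3    3
  c   3    2    3    3    4
  a   4    3    2    3    4
Edit distance = dp[4][4] = 4

4


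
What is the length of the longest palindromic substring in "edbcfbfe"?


Input: "edbcfbfe"
Checking substrings for palindromes:
  [4:7] "fbf" (len 3) => palindrome
Longest palindromic substring: "fbf" with length 3

3


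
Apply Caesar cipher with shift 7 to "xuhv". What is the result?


Caesar cipher: shift "xuhv" by 7
  'x' (pos 23) + 7 = pos 4 = 'e'
  'u' (pos 20) + 7 = pos 1 = 'b'
  'h' (pos 7) + 7 = pos 14 = 'o'
  'v' (pos 21) + 7 = pos 2 = 'c'
Result: eboc

eboc


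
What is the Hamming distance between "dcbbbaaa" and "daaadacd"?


Comparing "dcbbbaaa" and "daaadacd" position by position:
  Position 0: 'd' vs 'd' => same
  Position 1: 'c' vs 'a' => differ
  Position 2: 'b' vs 'a' => differ
  Position 3: 'b' vs 'a' => differ
  Position 4: 'b' vs 'd' => differ
  Position 5: 'a' vs 'a' => same
  Position 6: 'a' vs 'c' => differ
  Position 7: 'a' vs 'd' => differ
Total differences (Hamming distance): 6

6


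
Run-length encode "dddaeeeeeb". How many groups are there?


Input: dddaeeeeeb
Scanning for consecutive runs:
  Group 1: 'd' x 3 (positions 0-2)
  Group 2: 'a' x 1 (positions 3-3)
  Group 3: 'e' x 5 (positions 4-8)
  Group 4: 'b' x 1 (positions 9-9)
Total groups: 4

4


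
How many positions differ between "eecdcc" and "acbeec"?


Comparing "eecdcc" and "acbeec" position by position:
  Position 0: 'e' vs 'a' => DIFFER
  Position 1: 'e' vs 'c' => DIFFER
  Position 2: 'c' vs 'b' => DIFFER
  Position 3: 'd' vs 'e' => DIFFER
  Position 4: 'c' vs 'e' => DIFFER
  Position 5: 'c' vs 'c' => same
Positions that differ: 5

5


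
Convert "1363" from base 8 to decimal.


Input: "1363" in base 8
Positional expansion:
  Digit '1' (value 1) x 8^3 = 512
  Digit '3' (value 3) x 8^2 = 192
  Digit '6' (value 6) x 8^1 = 48
  Digit '3' (value 3) x 8^0 = 3
Sum = 755

755


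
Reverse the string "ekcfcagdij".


Input: ekcfcagdij
Reading characters right to left:
  Position 9: 'j'
  Position 8: 'i'
  Position 7: 'd'
  Position 6: 'g'
  Position 5: 'a'
  Position 4: 'c'
  Position 3: 'f'
  Position 2: 'c'
  Position 1: 'k'
  Position 0: 'e'
Reversed: jidgacfcke

jidgacfcke


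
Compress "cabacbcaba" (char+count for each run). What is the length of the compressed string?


Input: cabacbcaba
Runs:
  'c' x 1 => "c1"
  'a' x 1 => "a1"
  'b' x 1 => "b1"
  'a' x 1 => "a1"
  'c' x 1 => "c1"
  'b' x 1 => "b1"
  'c' x 1 => "c1"
  'a' x 1 => "a1"
  'b' x 1 => "b1"
  'a' x 1 => "a1"
Compressed: "c1a1b1a1c1b1c1a1b1a1"
Compressed length: 20

20


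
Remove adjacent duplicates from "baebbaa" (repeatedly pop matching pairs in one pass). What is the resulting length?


Input: baebbaa
Stack-based adjacent duplicate removal:
  Read 'b': push. Stack: b
  Read 'a': push. Stack: ba
  Read 'e': push. Stack: bae
  Read 'b': push. Stack: baeb
  Read 'b': matches stack top 'b' => pop. Stack: bae
  Read 'a': push. Stack: baea
  Read 'a': matches stack top 'a' => pop. Stack: bae
Final stack: "bae" (length 3)

3


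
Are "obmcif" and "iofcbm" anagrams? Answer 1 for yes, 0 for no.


Strings: "obmcif", "iofcbm"
Sorted first:  bcfimo
Sorted second: bcfimo
Sorted forms match => anagrams

1


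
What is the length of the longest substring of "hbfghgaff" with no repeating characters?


Input: "hbfghgaff"
Sliding window (track last position of each char):
  Position 0 ('h'): window [0,0] length 1 -- new best
  Position 1 ('b'): window [0,1] length 2 -- new best
  Position 2 ('f'): window [0,2] length 3 -- new best
  Position 3 ('g'): window [0,3] length 4 -- new best
  Position 4 ('h'): repeat (last at 0), move window start to 1
  Position 4 ('h'): window [1,4] length 4
  Position 5 ('g'): repeat (last at 3), move window start to 4
  Position 5 ('g'): window [4,5] length 2
  Position 6 ('a'): window [4,6] length 3
  Position 7 ('f'): window [4,7] length 4
  Position 8 ('f'): repeat (last at 7), move window start to 8
  Position 8 ('f'): window [8,8] length 1
Longest substring with no repeats: "hbfg" with length 4

4


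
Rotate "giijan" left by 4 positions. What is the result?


Input: "giijan", rotate left by 4
First 4 characters: "giij"
Remaining characters: "an"
Concatenate remaining + first: "an" + "giij" = "angiij"

angiij


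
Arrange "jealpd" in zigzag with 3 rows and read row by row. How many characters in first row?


Zigzag "jealpd" into 3 rows:
Placing characters:
  'j' => row 0
  'e' => row 1
  'a' => row 2
  'l' => row 1
  'p' => row 0
  'd' => row 1
Rows:
  Row 0: "jp"
  Row 1: "eld"
  Row 2: "a"
First row length: 2

2


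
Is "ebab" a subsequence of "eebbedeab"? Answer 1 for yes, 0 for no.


Check if "ebab" is a subsequence of "eebbedeab"
Greedy scan:
  Position 0 ('e'): matches sub[0] = 'e'
  Position 1 ('e'): no match needed
  Position 2 ('b'): matches sub[1] = 'b'
  Position 3 ('b'): no match needed
  Position 4 ('e'): no match needed
  Position 5 ('d'): no match needed
  Position 6 ('e'): no match needed
  Position 7 ('a'): matches sub[2] = 'a'
  Position 8 ('b'): matches sub[3] = 'b'
All 4 characters matched => is a subsequence

1


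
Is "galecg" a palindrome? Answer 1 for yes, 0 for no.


Input: galecg
Reversed: gcelag
  Compare pos 0 ('g') with pos 5 ('g'): match
  Compare pos 1 ('a') with pos 4 ('c'): MISMATCH
  Compare pos 2 ('l') with pos 3 ('e'): MISMATCH
Result: not a palindrome

0


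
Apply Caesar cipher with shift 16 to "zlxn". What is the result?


Caesar cipher: shift "zlxn" by 16
  'z' (pos 25) + 16 = pos 15 = 'p'
  'l' (pos 11) + 16 = pos 1 = 'b'
  'x' (pos 23) + 16 = pos 13 = 'n'
  'n' (pos 13) + 16 = pos 3 = 'd'
Result: pbnd

pbnd


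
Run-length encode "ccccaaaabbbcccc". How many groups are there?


Input: ccccaaaabbbcccc
Scanning for consecutive runs:
  Group 1: 'c' x 4 (positions 0-3)
  Group 2: 'a' x 4 (positions 4-7)
  Group 3: 'b' x 3 (positions 8-10)
  Group 4: 'c' x 4 (positions 11-14)
Total groups: 4

4


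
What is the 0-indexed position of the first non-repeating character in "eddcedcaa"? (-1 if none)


Input: eddcedcaa
Character frequencies:
  'a': 2
  'c': 2
  'd': 3
  'e': 2
Scanning left to right for freq == 1:
  Position 0 ('e'): freq=2, skip
  Position 1 ('d'): freq=3, skip
  Position 2 ('d'): freq=3, skip
  Position 3 ('c'): freq=2, skip
  Position 4 ('e'): freq=2, skip
  Position 5 ('d'): freq=3, skip
  Position 6 ('c'): freq=2, skip
  Position 7 ('a'): freq=2, skip
  Position 8 ('a'): freq=2, skip
  No unique character found => answer = -1

-1


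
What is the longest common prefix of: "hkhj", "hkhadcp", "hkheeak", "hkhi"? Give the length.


Words: hkhj, hkhadcp, hkheeak, hkhi
  Position 0: all 'h' => match
  Position 1: all 'k' => match
  Position 2: all 'h' => match
  Position 3: ('j', 'a', 'e', 'i') => mismatch, stop
LCP = "hkh" (length 3)

3


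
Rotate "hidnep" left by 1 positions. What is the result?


Input: "hidnep", rotate left by 1
First 1 characters: "h"
Remaining characters: "idnep"
Concatenate remaining + first: "idnep" + "h" = "idneph"

idneph


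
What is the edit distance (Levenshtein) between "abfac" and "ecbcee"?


Computing edit distance: "abfac" -> "ecbcee"
DP table:
           e    c    b    c    e    e
      0    1    2    3    4    5    6
  a   1    1    2    3    4    5    6
  b   2    2    2    2    3    4    5
  f   3    3    3    3    3    4    5
  a   4    4    4    4    4    4    5
  c   5    5    4    5    4    5    5
Edit distance = dp[5][6] = 5

5


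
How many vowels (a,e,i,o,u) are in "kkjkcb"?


Input: kkjkcb
Checking each character:
  'k' at position 0: consonant
  'k' at position 1: consonant
  'j' at position 2: consonant
  'k' at position 3: consonant
  'c' at position 4: consonant
  'b' at position 5: consonant
Total vowels: 0

0


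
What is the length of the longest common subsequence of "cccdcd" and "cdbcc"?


LCS of "cccdcd" and "cdbcc"
DP table:
           c    d    b    c    c
      0    0    0    0    0    0
  c   0    1    1    1    1    1
  c   0    1    1    1    2    2
  c   0    1    1    1    2    3
  d   0    1    2    2    2    3
  c   0    1    2    2    3    3
  d   0    1    2    2    3    3
LCS length = dp[6][5] = 3

3


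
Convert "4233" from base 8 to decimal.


Input: "4233" in base 8
Positional expansion:
  Digit '4' (value 4) x 8^3 = 2048
  Digit '2' (value 2) x 8^2 = 128
  Digit '3' (value 3) x 8^1 = 24
  Digit '3' (value 3) x 8^0 = 3
Sum = 2203

2203


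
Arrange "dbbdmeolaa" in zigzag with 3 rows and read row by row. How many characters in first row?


Zigzag "dbbdmeolaa" into 3 rows:
Placing characters:
  'd' => row 0
  'b' => row 1
  'b' => row 2
  'd' => row 1
  'm' => row 0
  'e' => row 1
  'o' => row 2
  'l' => row 1
  'a' => row 0
  'a' => row 1
Rows:
  Row 0: "dma"
  Row 1: "bdela"
  Row 2: "bo"
First row length: 3

3


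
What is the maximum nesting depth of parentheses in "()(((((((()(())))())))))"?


Input: "()(((((((()(())))())))))"
Tracking depth:
  Position 0 '(': depth becomes 1
  Position 1 ')': depth becomes 0
  Position 2 '(': depth becomes 1
  Position 3 '(': depth becomes 2
  Position 4 '(': depth becomes 3
  Position 5 '(': depth becomes 4
  Position 6 '(': depth becomes 5
  Position 7 '(': depth becomes 6
  Position 8 '(': depth becomes 7
  Position 9 '(': depth becomes 8
  Position 10 ')': depth becomes 7
  Position 11 '(': depth becomes 8
  Position 12 '(': depth becomes 9
  Position 13 ')': depth becomes 8
  Position 14 ')': depth becomes 7
  Position 15 ')': depth becomes 6
  Position 16 ')': depth becomes 5
  Position 17 '(': depth becomes 6
  Position 18 ')': depth becomes 5
  Position 19 ')': depth becomes 4
  Position 20 ')': depth becomes 3
  Position 21 ')': depth becomes 2
  Position 22 ')': depth becomes 1
  Position 23 ')': depth becomes 0
Maximum depth reached: 9

9
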